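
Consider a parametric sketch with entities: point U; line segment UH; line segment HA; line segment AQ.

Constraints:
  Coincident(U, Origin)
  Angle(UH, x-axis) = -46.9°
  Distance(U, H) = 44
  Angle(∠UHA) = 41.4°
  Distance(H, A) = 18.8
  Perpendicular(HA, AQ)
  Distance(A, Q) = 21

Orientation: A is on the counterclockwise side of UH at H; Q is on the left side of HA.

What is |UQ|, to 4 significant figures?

16.35

U is at the origin; UH runs at -46.9° with length 44.0, so H = 44.0·(cos -46.9°, sin -46.9°) = (30.06, -32.13). ∠UHA = 41.4°, so HA runs at -46.9° + (180° − 41.4°) = 91.70° from the x-axis; with |HA| = 18.8, A = H + 18.8·(cos 91.70°, sin 91.70°) = (29.51, -13.34). The perpendicularity gives AQ at right angles to HA; with |AQ| = 21.0 on the left of HA, Q = A + 21.0·(-0.9996, -0.02967) = (8.516, -13.96). Then |UQ| = |Q − U| = 16.35.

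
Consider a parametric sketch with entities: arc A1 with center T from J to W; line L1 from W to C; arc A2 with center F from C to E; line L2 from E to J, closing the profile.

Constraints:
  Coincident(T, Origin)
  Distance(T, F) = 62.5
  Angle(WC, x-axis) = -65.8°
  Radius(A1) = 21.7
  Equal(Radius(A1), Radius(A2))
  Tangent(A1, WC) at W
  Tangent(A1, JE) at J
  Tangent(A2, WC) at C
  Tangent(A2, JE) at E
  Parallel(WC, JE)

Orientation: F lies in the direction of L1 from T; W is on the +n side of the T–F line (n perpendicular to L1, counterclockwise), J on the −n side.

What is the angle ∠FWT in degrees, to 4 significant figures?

70.85°

T is at the origin and F lies 62.5 along u from T, so F = 62.5·u = (25.62, -57.01). Tangency of A1 to both parallel lines with radius 21.7 puts W and J at T ± 21.7·n: W = (19.79, 8.895), J = (-19.79, -8.895). Then cos ∠FWT = WF·WT / (|WF||WT|), giving 70.85°.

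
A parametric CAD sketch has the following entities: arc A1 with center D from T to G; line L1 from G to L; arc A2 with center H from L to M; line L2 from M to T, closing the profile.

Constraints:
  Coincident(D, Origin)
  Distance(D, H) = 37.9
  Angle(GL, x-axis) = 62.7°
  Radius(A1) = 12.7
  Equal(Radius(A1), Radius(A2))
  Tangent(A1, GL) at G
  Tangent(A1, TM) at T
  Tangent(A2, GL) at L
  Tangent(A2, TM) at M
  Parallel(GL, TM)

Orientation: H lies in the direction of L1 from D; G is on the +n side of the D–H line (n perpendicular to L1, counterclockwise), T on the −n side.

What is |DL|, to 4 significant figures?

39.97

Tangency of A1 to both parallel lines with radius 12.7 puts G and T at D ± 12.7·n: G = (-11.29, 5.825), T = (11.29, -5.825). Equal radii place L and M the same way about H: L = H + 12.7·n = (6.097, 39.50), M = H − 12.7·n = (28.67, 27.85). Then |DL| = |L − D| = 39.97.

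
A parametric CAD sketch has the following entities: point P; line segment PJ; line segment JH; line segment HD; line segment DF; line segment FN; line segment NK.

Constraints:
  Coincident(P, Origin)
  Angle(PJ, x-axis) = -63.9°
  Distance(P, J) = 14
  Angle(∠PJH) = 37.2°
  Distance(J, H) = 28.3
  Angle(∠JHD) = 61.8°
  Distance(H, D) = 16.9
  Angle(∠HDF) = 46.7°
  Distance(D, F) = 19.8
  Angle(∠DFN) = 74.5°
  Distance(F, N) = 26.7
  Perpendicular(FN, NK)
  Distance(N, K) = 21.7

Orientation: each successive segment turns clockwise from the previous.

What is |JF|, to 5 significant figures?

14.559

P is at the origin; PJ runs at -63.9° with length 14.0, so J = (6.1591, -12.572). ∠PJH = 37.2° gives JH at 153.30° from the x-axis; with |JH| = 28.3, H = (-19.123, 0.14334). ∠JHD = 61.8° gives HD at 35.100° from the x-axis; with |HD| = 16.9, D = (-5.2965, 9.8609). ∠HDF = 46.7° gives DF at -98.200° from the x-axis; with |DF| = 19.8, F = (-8.1206, -9.7366). Then |JF| = |F − J| = 14.559.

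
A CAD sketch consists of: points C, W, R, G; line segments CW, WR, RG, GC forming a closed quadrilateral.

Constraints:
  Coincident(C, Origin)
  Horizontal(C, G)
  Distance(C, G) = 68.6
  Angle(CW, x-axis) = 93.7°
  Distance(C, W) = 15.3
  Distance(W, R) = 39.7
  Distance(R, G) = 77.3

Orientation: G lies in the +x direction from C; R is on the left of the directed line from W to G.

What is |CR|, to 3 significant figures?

54.1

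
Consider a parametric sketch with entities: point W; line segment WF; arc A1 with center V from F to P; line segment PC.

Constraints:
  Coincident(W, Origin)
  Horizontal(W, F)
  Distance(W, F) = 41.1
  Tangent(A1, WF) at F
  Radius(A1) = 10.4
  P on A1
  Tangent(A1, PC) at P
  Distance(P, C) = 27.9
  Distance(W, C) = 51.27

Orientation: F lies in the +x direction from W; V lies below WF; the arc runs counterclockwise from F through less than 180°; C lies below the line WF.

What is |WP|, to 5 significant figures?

32.752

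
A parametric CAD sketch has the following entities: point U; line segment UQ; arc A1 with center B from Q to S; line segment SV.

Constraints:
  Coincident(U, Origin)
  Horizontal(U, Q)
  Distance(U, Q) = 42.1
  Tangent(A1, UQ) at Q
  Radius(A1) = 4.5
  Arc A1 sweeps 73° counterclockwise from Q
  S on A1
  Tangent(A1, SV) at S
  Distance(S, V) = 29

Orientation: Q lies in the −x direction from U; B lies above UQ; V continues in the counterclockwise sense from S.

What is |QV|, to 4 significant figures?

33.46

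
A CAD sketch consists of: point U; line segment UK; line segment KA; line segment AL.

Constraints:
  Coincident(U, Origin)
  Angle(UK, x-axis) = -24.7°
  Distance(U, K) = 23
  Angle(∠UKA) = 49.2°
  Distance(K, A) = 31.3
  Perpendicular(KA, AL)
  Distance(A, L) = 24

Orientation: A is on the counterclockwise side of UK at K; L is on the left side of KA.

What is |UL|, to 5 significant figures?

17.555

∠UKA = 49.2°, so KA runs at -24.7° + (180° − 49.2°) = 106.10° from the x-axis; with |KA| = 31.3, A = K + 31.3·(cos 106.10°, sin 106.10°) = (12.216, 20.461). The perpendicularity gives AL at right angles to KA; with |AL| = 24.0 on the left of KA, L = A + 24.0·(-0.96078, -0.27731) = (-10.843, 13.806). Then |UL| = |L − U| = 17.555.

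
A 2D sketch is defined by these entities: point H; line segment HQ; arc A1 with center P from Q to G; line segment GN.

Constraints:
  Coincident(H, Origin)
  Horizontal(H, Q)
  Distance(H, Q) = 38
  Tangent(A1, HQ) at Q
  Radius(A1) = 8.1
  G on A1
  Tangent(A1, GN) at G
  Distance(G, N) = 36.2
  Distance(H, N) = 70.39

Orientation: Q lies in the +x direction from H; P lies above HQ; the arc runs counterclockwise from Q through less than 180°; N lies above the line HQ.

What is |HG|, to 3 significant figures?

45.8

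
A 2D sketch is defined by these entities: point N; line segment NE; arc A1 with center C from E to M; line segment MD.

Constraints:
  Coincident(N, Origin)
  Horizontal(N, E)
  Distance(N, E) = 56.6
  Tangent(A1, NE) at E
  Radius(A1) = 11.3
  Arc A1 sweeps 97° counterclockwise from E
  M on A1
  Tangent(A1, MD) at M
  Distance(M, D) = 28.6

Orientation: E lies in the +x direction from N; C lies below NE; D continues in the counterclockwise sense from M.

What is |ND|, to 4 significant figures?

63.83

N is at the origin; NE is horizontal with |NE| = 56.6 and E on the +x side, so E = (56.60, 0.000). Since A1 is tangent to NE there, CE ⟂ NE, so C = E + (0, -11.3) = (56.60, -11.30). On A1, E sits at bearing 90° from C; a 97° counterclockwise sweep puts M at bearing 187°, so M = C + 11.3·(cos 187°, sin 187°) = (45.38, -12.68). Tangency of A1 to MD means the radius CM is perpendicular to MD, so MD runs along (−sin 187°, cos 187°); with |MD| = 28.6, D = (48.87, -41.06). Then |ND| = |D − N| = 63.83.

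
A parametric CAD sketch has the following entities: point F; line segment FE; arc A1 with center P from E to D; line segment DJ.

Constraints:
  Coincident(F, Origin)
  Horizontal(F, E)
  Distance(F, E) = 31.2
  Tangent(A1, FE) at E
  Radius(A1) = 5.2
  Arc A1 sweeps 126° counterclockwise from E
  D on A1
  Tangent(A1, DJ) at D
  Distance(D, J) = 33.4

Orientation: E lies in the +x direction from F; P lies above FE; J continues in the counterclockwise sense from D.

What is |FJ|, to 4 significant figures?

38.64

On A1, E sits at bearing -90° from P; a 126° counterclockwise sweep puts D at bearing 36°, so D = P + 5.2·(cos 36°, sin 36°) = (35.41, 8.256). The tangent condition forces PD to be normal to DJ, so DJ runs along (−sin 36°, cos 36°); with |DJ| = 33.4, J = (15.77, 35.28). Then |FJ| = |J − F| = 38.64.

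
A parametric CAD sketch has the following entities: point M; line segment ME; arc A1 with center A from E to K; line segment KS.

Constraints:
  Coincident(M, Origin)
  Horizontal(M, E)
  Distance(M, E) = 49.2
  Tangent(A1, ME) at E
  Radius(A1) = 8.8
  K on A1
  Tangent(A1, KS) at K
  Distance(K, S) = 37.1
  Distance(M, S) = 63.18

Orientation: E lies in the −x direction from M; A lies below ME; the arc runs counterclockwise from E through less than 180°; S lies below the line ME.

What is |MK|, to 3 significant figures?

58.6

M is at the origin; ME is horizontal with |ME| = 49.2 and E on the −x side, so E = (-49.2, 0.00). Tangency of A1 to ME means the radius AE is perpendicular to ME, so A = E + (0, -8.8) = (-49.2, -8.80). Since AK ⟂ KS (tangency), |AS| = √(8.8² + 37.1²) = 38.1 regardless of where K sits on A1. So S lies on both circle(M, 63.18) and circle(A, 38.1); the below-ME intersection is S = (-42.9, -46.4). K is the foot of the tangent from S: K = (-57.3, -12.2).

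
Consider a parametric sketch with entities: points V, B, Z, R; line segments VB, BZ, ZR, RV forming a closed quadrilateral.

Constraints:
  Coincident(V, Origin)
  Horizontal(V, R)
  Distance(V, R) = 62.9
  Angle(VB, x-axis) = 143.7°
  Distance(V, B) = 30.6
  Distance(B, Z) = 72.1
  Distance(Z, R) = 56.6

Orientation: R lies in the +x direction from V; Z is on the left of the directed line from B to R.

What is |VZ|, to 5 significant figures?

64.717

V is at the origin; VR is horizontal with |VR| = 62.9 and R in +x, so R = (62.9, 0). VB runs at 143.7° with |VB| = 30.6, so B = (-24.661, 18.116). Z is determined by |BZ| = 72.1 and |ZR| = 56.6 together: it lies at the intersection of circle(B, 72.1) and circle(R, 56.6). With |BR| = 89.416, the foot of the radical line on BR is 55.863 from B and the perpendicular offset is √(72.1² − 55.863²) = 45.582. Taking the left-of-BR solution: Z = (39.278, 51.435).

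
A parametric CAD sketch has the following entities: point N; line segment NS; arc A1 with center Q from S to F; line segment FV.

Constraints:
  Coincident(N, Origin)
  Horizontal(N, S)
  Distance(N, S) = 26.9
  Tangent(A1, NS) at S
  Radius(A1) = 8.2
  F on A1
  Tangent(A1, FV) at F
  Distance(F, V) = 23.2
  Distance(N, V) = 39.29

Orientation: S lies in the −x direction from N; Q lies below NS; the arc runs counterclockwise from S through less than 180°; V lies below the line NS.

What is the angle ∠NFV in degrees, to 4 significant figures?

79.65°

N is at the origin; NS is horizontal with |NS| = 26.9 and S on the −x side, so S = (-26.90, 0.000). The tangent condition forces QS to be normal to NS, so Q = S + (0, -8.2) = (-26.90, -8.200). Since QF ⟂ FV (tangency), |QV| = √(8.2² + 23.2²) = 24.61 regardless of where F sits on A1. So V lies on both circle(N, 39.29) and circle(Q, 24.61); the below-NS intersection is V = (-22.27, -32.37). F is the foot of the tangent from V: F = (-33.98, -12.34).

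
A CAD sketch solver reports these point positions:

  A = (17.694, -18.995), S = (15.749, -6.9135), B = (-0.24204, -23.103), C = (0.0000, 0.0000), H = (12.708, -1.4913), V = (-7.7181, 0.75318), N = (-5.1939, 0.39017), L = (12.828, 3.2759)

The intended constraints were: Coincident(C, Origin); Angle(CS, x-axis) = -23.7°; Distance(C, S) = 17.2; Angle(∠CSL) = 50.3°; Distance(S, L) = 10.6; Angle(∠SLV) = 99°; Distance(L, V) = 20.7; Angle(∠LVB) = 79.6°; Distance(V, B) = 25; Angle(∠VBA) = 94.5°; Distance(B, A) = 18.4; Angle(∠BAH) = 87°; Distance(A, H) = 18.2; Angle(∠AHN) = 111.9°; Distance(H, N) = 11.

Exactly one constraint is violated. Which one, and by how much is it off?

Distance(H, N) = 11 — off by 7.00.

C = (0.00, 0.00) ✓; CS at -23.70° ✓; |CS| = 17.20 ✓; ∠CSL = 50.30° ✓; |SL| = 10.60 ✓; ∠SLV = 99.00° ✓; |LV| = 20.70 ✓; ∠LVB = 79.60° ✓; |VB| = 25.00 ✓; ∠VBA = 94.50° ✓; |BA| = 18.40 ✓; ∠BAH = 87.00° ✓; |AH| = 18.20 ✓; ∠AHN = 111.9° ✓; |HN| = 18.00 ✗.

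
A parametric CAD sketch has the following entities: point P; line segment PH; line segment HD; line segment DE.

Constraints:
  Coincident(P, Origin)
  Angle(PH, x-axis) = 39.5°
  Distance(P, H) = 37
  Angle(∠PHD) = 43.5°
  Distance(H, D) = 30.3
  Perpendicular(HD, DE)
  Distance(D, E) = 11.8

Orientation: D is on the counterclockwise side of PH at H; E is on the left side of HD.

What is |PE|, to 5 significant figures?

14.101

P is at the origin; PH runs at 39.5° with length 37.0, so H = 37.0·(cos 39.5°, sin 39.5°) = (28.550, 23.535). ∠PHD = 43.5°, so HD runs at 39.5° + (180° − 43.5°) = 176.00° from the x-axis; with |HD| = 30.3, D = H + 30.3·(cos 176.00°, sin 176.00°) = (-1.6761, 25.649). The perpendicularity gives DE at right angles to HD; with |DE| = 11.8 on the left of HD, E = D + 11.8·(-0.069756, -0.99756) = (-2.4992, 13.877). Then |PE| = |E − P| = 14.101.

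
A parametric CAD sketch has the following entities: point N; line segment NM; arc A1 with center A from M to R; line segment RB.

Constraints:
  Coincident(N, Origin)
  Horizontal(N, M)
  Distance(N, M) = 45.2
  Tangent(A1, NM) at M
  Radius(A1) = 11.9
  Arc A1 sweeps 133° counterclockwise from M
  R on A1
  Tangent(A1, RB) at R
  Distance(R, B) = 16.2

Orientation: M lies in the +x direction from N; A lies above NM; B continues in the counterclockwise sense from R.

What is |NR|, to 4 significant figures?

57.50

A1 meets NM tangentially, so AM is at right angles to NM, so A = M + (0, 11.9) = (45.20, 11.90). On A1, M sits at bearing -90° from A; a 133° counterclockwise sweep puts R at bearing 43°, so R = A + 11.9·(cos 43°, sin 43°) = (53.90, 20.02). Then |NR| = |R − N| = 57.50.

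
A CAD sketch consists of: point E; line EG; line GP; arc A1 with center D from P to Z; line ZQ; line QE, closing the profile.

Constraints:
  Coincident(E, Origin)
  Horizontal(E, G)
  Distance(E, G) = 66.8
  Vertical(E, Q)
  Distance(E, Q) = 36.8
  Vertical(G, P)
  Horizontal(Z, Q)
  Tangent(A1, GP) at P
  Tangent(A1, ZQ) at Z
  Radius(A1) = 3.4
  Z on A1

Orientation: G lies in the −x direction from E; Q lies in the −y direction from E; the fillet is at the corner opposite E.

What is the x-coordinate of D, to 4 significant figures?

-63.40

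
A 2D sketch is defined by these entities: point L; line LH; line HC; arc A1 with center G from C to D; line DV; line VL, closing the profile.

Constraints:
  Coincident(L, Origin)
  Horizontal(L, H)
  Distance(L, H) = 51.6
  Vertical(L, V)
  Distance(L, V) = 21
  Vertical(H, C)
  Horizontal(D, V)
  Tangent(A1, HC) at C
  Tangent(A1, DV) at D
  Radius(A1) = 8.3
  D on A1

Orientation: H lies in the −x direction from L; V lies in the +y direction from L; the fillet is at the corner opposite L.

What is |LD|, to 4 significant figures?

48.12

L is at the origin; LH is horizontal with |LH| = 51.6 and H on the −x side, so H = (-51.60, 0.000). LV is vertical with |LV| = 21.0 and V on the +y side, so V = (0.000, 21.00). The virtual corner opposite L is at (-51.60, 21.00). Since A1 is tangent to HC there, GC ⟂ HC and tangency of A1 to DV means the radius GD is perpendicular to DV, with radius 8.3, so the center G sits 8.3 in from both sides at G = (-43.30, 12.70). That places the tangent points at C = (-51.60, 12.70) on HC and D = (-43.30, 21.00) on DV. Then |LD| = |D − L| = 48.12.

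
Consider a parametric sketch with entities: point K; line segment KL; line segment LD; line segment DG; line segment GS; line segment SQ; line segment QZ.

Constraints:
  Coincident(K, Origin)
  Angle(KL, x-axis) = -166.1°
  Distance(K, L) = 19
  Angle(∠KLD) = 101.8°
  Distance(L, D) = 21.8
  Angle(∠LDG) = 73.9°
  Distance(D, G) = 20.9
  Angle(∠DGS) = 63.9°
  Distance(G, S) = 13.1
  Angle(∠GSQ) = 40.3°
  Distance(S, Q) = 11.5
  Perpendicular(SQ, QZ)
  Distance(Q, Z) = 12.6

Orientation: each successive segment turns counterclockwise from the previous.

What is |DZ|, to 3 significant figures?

24.7

∠GSQ = 40.3° gives SQ at -86.0° from the x-axis; with |SQ| = 11.5, Q = (-6.14, -21.9). SQ ⟂ QZ, so QZ runs at 4.00°; with |QZ| = 12.6, Z = (6.43, -21.0). Then |DZ| = |Z − D| = 24.7.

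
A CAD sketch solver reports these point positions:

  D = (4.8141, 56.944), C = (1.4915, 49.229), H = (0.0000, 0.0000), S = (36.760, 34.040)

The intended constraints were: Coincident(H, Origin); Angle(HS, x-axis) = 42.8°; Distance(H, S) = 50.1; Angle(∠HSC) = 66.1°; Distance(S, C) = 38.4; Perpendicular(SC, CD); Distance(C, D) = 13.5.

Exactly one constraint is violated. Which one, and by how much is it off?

Distance(C, D) = 13.5 — off by 5.10.

H = (0.00, 0.00) ✓; HS at 42.80° ✓; |HS| = 50.10 ✓; ∠HSC = 66.10° ✓; |SC| = 38.40 ✓; ∠(SC, CD) = 90.00° ✓; |CD| = 8.400 ✗.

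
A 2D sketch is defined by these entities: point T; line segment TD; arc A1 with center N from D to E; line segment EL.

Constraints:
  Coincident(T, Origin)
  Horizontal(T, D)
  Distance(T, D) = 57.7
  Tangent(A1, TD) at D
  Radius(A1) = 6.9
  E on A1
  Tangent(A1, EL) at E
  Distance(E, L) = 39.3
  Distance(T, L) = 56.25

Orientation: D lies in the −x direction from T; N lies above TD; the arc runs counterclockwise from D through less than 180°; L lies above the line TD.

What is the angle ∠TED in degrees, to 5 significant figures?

139.79°

Checks: |NE| = 6.900 ✓; ∠(NE, EL) = 90.00° ✓; |EL| = 39.30 ✓; |TL| = 56.25 ✓.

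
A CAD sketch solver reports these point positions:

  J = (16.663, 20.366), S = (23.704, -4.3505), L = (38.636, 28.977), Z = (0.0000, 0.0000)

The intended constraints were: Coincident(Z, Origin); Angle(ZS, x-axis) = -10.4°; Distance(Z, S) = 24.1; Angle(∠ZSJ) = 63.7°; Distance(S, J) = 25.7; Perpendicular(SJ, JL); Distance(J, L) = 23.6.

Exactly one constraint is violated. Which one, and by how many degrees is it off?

Perpendicular(SJ, JL) — off by 5.50°.

Z = (0.00, 0.00) ✓; ZS at -10.40° ✓; |ZS| = 24.10 ✓; ∠ZSJ = 63.70° ✓; |SJ| = 25.70 ✓; ∠(SJ, JL) = 84.50° ✗; |JL| = 23.60 ✓.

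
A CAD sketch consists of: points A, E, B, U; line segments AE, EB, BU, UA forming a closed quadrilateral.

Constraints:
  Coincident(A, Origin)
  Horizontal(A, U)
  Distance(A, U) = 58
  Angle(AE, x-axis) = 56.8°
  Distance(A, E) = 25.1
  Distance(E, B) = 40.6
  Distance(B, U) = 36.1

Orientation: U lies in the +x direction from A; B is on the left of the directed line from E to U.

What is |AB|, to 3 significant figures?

62.7

A is at the origin; A and U share the same y with |AU| = 58.0 and U in +x, so U = (58.0, 0). AE runs at 56.8° with |AE| = 25.1, so E = (13.7, 21.0). B is determined by |EB| = 40.6 and |BU| = 36.1 together: it lies at the intersection of circle(E, 40.6) and circle(U, 36.1). With |EU| = 49.0, the foot of the radical line on EU is 28.0 from E and the perpendicular offset is √(40.6² − 28.0²) = 29.4. Taking the left-of-EU solution: B = (51.7, 35.5).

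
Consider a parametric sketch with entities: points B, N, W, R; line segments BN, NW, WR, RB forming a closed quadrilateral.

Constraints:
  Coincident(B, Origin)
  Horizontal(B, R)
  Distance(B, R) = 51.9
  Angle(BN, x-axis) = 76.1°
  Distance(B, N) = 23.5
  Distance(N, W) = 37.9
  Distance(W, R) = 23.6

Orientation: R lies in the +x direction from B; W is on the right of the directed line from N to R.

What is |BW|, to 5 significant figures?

30.079

Checks: |NW| = 37.90 ✓; |WR| = 23.60 ✓.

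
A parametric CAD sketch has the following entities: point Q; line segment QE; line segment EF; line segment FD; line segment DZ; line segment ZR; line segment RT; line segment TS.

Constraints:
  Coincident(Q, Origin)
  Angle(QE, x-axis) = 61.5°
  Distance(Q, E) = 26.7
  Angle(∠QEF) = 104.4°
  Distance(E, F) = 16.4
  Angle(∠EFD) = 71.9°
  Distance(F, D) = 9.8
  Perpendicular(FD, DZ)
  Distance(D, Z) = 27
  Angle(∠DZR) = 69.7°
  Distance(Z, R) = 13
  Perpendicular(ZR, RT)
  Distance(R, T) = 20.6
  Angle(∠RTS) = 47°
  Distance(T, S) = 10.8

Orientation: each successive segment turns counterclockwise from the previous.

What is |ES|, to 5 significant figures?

5.2947

Q is at the origin; QE runs at 61.5° with length 26.7, so E = (12.740, 23.464). ∠QEF = 104.4° gives EF at 137.10° from the x-axis; with |EF| = 16.4, F = (0.72644, 34.628). ∠EFD = 71.9° gives FD at -114.80° from the x-axis; with |FD| = 9.8, D = (-3.3842, 25.732). FD is perpendicular to DZ, so DZ runs at -24.800°; with |DZ| = 27.0, Z = (21.126, 14.407). ∠DZR = 69.7° gives ZR at 85.500° from the x-axis; with |ZR| = 13.0, R = (22.146, 27.367). ZR is perpendicular to RT, so RT runs at 175.50°; with |RT| = 20.6, T = (1.6093, 28.983). ∠RTS = 47.0° gives TS at -51.500° from the x-axis; with |TS| = 10.8, S = (8.3324, 20.531). Then |ES| = |S − E| = 5.2947.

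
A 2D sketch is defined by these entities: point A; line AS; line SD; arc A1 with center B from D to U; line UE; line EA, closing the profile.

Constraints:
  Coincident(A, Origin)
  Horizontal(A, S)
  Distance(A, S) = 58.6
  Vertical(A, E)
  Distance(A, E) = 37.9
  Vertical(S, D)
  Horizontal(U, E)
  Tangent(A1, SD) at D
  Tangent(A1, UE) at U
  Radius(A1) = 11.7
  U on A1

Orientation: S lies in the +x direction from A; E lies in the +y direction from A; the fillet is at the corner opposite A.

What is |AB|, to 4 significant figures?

53.72

AE is vertical with |AE| = 37.9 and E on the +y side, so E = (0.000, 37.90). The virtual corner opposite A is at (58.60, 37.90). The tangent condition forces BD to be normal to SD and tangency of A1 to UE means the radius BU is perpendicular to UE, with radius 11.7, so the center B sits 11.7 in from both sides at B = (46.90, 26.20). Then |AB| = |B − A| = 53.72.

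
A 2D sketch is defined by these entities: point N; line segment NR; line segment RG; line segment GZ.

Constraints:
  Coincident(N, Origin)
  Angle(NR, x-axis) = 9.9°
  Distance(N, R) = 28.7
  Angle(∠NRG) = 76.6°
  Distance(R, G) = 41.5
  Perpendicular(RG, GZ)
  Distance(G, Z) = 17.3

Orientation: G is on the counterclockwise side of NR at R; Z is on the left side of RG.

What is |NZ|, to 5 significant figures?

36.431

∠NRG = 76.6°, so RG runs at 9.9° + (180° − 76.6°) = 113.30° from the x-axis; with |RG| = 41.5, G = R + 41.5·(cos 113.30°, sin 113.30°) = (11.857, 43.050). RG ⟂ GZ; with |GZ| = 17.3 on the left of RG, Z = G + 17.3·(-0.91845, -0.39555) = (-4.0316, 36.207). Then |NZ| = |Z − N| = 36.431.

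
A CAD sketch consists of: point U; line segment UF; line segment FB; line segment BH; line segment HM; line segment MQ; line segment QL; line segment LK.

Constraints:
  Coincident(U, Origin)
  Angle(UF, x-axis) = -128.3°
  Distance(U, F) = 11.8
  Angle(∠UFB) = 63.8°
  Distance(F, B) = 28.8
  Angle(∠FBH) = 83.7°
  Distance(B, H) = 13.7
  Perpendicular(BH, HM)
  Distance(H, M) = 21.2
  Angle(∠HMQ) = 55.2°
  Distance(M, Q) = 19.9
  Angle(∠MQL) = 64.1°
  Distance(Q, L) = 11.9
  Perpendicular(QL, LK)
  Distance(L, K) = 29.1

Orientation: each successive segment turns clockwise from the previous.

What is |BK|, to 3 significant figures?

36.7

U is at the origin; UF runs at -128.3° with length 11.8, so F = (-7.31, -9.26). ∠UFB = 63.8° gives FB at 116° from the x-axis; with |FB| = 28.8, B = (-19.7, 16.7). ∠FBH = 83.7° gives BH at 19.2° from the x-axis; with |BH| = 13.7, H = (-6.77, 21.2). BH is perpendicular to HM, so HM runs at -70.8°; with |HM| = 21.2, M = (0.198, 1.22). ∠HMQ = 55.2° gives MQ at 164° from the x-axis; with |MQ| = 19.9, Q = (-19.0, 6.57). ∠MQL = 64.1° gives QL at 48.5° from the x-axis; with |QL| = 11.9, L = (-11.1, 15.5). QL ⟂ LK, so LK runs at -41.5°; with |LK| = 29.1, K = (10.7, -3.80). Then |BK| = |K − B| = 36.7.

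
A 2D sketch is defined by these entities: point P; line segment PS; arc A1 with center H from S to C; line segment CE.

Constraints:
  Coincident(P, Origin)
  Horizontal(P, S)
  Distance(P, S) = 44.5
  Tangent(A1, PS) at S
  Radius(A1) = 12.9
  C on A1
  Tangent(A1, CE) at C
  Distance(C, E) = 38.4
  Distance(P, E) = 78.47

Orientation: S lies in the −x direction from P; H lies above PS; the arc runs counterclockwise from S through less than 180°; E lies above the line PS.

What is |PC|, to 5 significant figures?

40.923

Checks: P = (0.00, 0.00) ✓; |HC| = 12.90 ✓; ∠(HC, CE) = 90.00° ✓; |CE| = 38.40 ✓; |PE| = 78.47 ✓.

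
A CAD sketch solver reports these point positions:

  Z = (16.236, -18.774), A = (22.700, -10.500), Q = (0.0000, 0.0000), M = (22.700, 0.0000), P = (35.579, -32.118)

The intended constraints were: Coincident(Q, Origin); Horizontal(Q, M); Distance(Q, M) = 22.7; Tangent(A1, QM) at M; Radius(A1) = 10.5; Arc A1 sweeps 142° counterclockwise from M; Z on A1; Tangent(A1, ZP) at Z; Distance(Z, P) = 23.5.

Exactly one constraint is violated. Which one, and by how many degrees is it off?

Tangent(A1, ZP) at Z — off by 3.40°.

Q = (0.00, 0.00) ✓; Q.y = 0.00, M.y = 0.00 ✓; |QM| = 22.70 ✓; ∠(AM, MQ) = 90.00° ✓; |AM| = 10.50 ✓; bearing(A→Z) − bearing(A→M) = 142.0° ✓; |AZ| = 10.50 ✓; ∠(AZ, ZP) = 86.60° ✗; |ZP| = 23.50 ✓.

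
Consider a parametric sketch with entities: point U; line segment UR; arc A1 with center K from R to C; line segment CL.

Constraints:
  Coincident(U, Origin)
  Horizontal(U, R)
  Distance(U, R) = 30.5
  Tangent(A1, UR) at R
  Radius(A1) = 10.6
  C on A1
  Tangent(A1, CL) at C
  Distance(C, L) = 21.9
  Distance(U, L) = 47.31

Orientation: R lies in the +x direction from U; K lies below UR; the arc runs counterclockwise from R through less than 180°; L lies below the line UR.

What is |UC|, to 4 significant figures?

26.47

U is at the origin; UR is horizontal with |UR| = 30.5 and R on the +x side, so R = (30.50, 0.000). Tangency of A1 to UR means the radius KR is perpendicular to UR, so K = R + (0, -10.6) = (30.50, -10.60). Since KC ⟂ CL (tangency), |KL| = √(10.6² + 21.9²) = 24.33 regardless of where C sits on A1. So L lies on both circle(U, 47.31) and circle(K, 24.33); the below-UR intersection is L = (31.96, -34.89). C is the foot of the tangent from L: C = (21.25, -15.78).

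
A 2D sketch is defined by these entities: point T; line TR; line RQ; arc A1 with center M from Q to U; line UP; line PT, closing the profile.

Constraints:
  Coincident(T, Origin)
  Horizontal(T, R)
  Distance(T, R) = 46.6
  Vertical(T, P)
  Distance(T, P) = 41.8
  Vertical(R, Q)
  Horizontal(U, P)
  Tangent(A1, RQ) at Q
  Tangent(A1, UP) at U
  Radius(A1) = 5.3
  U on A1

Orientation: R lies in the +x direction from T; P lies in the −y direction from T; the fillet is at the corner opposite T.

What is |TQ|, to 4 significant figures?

59.19

T is at the origin; T and R share the same y with |TR| = 46.6 and R on the +x side, so R = (46.60, 0.000). T and P share the same x with |TP| = 41.8 and P on the −y side, so P = (0.000, -41.80). The virtual corner opposite T is at (46.60, -41.80). Tangency of A1 to RQ means the radius MQ is perpendicular to RQ and since A1 is tangent to UP there, MU ⟂ UP, with radius 5.3, so the center M sits 5.3 in from both sides at M = (41.30, -36.50). That places the tangent points at Q = (46.60, -36.50) on RQ and U = (41.30, -41.80) on UP. Then |TQ| = |Q − T| = 59.19.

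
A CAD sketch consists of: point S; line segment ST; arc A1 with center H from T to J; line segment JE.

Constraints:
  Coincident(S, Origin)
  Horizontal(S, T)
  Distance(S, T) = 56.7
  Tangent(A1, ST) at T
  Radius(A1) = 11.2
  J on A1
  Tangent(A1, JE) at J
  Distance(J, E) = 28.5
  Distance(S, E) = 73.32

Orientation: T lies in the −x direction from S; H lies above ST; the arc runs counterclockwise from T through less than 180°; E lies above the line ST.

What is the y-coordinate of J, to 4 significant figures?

16.52

Checks: |HJ| = 11.20 ✓; ∠(HJ, JE) = 90.00° ✓; |JE| = 28.50 ✓; |SE| = 73.32 ✓.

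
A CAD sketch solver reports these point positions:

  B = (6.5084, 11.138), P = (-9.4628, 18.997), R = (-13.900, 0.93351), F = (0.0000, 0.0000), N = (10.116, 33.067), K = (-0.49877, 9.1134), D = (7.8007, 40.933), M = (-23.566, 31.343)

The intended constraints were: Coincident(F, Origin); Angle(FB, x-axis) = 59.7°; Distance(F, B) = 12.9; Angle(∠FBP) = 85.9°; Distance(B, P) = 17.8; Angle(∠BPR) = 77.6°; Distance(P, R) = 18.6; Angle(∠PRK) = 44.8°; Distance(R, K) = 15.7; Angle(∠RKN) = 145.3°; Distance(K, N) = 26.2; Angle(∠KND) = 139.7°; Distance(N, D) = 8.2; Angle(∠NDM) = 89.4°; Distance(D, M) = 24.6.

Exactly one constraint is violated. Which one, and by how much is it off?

Distance(D, M) = 24.6 — off by 8.20.

F = (0.00, 0.00) ✓; FB at 59.70° ✓; |FB| = 12.90 ✓; ∠FBP = 85.90° ✓; |BP| = 17.80 ✓; ∠BPR = 77.60° ✓; |PR| = 18.60 ✓; ∠PRK = 44.80° ✓; |RK| = 15.70 ✓; ∠RKN = 145.3° ✓; |KN| = 26.20 ✓; ∠KND = 139.7° ✓; |ND| = 8.200 ✓; ∠NDM = 89.40° ✓; |DM| = 32.80 ✗.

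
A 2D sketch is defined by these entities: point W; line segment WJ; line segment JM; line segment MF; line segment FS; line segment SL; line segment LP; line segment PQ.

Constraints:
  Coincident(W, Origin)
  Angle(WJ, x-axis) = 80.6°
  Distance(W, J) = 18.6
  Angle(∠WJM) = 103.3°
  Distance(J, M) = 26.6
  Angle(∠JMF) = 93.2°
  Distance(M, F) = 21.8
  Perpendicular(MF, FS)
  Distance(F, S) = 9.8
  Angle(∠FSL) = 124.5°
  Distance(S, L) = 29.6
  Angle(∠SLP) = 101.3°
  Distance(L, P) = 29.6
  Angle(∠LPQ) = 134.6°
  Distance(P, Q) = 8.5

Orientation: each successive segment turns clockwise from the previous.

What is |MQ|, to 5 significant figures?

24.012

W is at the origin; WJ runs at 80.6° with length 18.6, so J = (3.0379, 18.350). ∠WJM = 103.3° gives JM at 3.9000° from the x-axis; with |JM| = 26.6, M = (29.576, 20.159). ∠JMF = 93.2° gives MF at -82.900° from the x-axis; with |MF| = 21.8, F = (32.271, -1.4734). MF is perpendicular to FS, so FS runs at -172.90°; with |FS| = 9.8, S = (22.546, -2.6847). ∠FSL = 124.5° gives SL at 131.60° from the x-axis; with |SL| = 29.6, L = (2.8937, 19.450). ∠SLP = 101.3° gives LP at 52.900° from the x-axis; with |LP| = 29.6, P = (20.749, 43.059). ∠LPQ = 134.6° gives PQ at 7.5000° from the x-axis; with |PQ| = 8.5, Q = (29.176, 44.168). Then |MQ| = |Q − M| = 24.012.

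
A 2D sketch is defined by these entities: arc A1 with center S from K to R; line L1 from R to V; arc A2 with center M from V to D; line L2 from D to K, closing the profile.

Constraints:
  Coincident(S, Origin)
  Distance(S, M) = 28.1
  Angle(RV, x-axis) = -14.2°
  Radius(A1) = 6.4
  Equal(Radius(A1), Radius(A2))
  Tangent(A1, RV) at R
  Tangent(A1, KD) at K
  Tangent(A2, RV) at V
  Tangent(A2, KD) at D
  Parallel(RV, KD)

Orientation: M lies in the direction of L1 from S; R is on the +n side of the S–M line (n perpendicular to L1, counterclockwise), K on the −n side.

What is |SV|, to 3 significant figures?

28.8

The slot axis is L1's direction at -14.2°, so u = (cos -14.2°, sin -14.2°) = (0.969, -0.245) and n = (−sin -14.2°, cos -14.2°) = (0.245, 0.969). S is at the origin and M lies 28.1 along u from S, so M = 28.1·u = (27.2, -6.89). Tangency of A1 to both parallel lines with radius 6.4 puts R and K at S ± 6.4·n: R = (1.57, 6.20), K = (-1.57, -6.20). Equal radii place V and D the same way about M: V = M + 6.4·n = (28.8, -0.689), D = M − 6.4·n = (25.7, -13.1). Then |SV| = |V − S| = 28.8.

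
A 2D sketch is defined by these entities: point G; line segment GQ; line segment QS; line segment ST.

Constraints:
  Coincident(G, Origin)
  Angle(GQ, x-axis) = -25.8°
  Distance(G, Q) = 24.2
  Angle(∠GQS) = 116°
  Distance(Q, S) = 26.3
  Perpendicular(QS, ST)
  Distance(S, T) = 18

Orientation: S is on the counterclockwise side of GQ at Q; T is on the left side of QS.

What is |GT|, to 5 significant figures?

37.099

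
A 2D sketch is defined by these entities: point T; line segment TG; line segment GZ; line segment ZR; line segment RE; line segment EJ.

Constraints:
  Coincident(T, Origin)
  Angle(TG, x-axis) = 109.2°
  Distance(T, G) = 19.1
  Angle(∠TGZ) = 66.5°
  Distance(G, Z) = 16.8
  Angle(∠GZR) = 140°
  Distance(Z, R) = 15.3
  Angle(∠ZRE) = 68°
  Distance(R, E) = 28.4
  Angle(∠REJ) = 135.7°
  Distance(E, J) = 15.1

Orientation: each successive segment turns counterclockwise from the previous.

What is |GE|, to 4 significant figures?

23.42

T is at the origin; TG runs at 109.2° with length 19.1, so G = (-6.281, 18.04). ∠TGZ = 66.5° gives GZ at -137.3° from the x-axis; with |GZ| = 16.8, Z = (-18.63, 6.645). ∠GZR = 140.0° gives ZR at -97.30° from the x-axis; with |ZR| = 15.3, R = (-20.57, -8.531). ∠ZRE = 68.0° gives RE at 14.70° from the x-axis; with |RE| = 28.4, E = (6.898, -1.325). Then |GE| = |E − G| = 23.42.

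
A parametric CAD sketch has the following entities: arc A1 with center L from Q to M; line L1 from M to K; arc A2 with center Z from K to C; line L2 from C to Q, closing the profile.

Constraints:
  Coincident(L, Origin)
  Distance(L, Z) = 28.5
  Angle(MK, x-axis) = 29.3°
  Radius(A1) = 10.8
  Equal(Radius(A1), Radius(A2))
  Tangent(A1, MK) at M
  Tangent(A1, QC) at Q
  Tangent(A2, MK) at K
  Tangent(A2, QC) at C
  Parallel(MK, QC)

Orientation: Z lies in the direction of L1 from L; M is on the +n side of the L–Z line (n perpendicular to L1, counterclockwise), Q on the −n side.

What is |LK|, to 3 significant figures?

30.5

The slot axis is L1's direction at 29.3°, so u = (cos 29.3°, sin 29.3°) = (0.872, 0.489) and n = (−sin 29.3°, cos 29.3°) = (-0.489, 0.872). L is at the origin and Z lies 28.5 along u from L, so Z = 28.5·u = (24.9, 13.9). Tangency of A1 to both parallel lines with radius 10.8 puts M and Q at L ± 10.8·n: M = (-5.29, 9.42), Q = (5.29, -9.42). Equal radii place K and C the same way about Z: K = Z + 10.8·n = (19.6, 23.4), C = Z − 10.8·n = (30.1, 4.53). Then |LK| = |K − L| = 30.5.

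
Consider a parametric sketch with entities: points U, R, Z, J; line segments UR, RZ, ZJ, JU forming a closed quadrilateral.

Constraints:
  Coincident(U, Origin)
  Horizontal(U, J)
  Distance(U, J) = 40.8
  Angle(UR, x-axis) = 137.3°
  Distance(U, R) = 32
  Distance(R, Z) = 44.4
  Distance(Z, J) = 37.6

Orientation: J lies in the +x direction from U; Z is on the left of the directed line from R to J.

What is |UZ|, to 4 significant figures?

37.00

Checks: |RZ| = 44.40 ✓; |ZJ| = 37.60 ✓.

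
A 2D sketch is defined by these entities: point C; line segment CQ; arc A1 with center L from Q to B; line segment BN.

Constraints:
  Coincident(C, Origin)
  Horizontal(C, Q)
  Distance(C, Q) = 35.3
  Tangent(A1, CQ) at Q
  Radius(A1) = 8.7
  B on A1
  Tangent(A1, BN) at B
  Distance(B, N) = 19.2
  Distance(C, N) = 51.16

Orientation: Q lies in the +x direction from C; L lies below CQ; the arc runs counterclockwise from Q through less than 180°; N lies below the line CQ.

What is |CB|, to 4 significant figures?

32.61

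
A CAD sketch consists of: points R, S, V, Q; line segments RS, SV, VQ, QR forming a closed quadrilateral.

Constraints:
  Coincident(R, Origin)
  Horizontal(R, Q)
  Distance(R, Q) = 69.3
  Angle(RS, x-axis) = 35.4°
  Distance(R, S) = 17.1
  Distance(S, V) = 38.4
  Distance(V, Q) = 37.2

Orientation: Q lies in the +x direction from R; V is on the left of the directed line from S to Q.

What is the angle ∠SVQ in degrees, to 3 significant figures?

96.1°

R is at the origin; RQ is horizontal with |RQ| = 69.3 and Q in +x, so Q = (69.3, 0). RS runs at 35.4° with |RS| = 17.1, so S = (13.9, 9.91). V is determined by |SV| = 38.4 and |VQ| = 37.2 together: it lies at the intersection of circle(S, 38.4) and circle(Q, 37.2). With |SQ| = 56.2, the foot of the radical line on SQ is 28.9 from S and the perpendicular offset is √(38.4² − 28.9²) = 25.3. Taking the left-of-SQ solution: V = (46.9, 29.7).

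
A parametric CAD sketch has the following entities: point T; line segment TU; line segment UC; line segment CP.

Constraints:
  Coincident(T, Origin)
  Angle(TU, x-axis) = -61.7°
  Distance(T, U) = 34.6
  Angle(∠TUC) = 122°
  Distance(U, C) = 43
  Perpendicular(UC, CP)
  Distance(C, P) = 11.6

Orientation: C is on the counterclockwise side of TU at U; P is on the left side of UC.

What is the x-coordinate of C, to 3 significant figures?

59.3

T is at the origin; TU runs at -61.7° with length 34.6, so U = 34.6·(cos -61.7°, sin -61.7°) = (16.4, -30.5). ∠TUC = 122.0°, so UC runs at -61.7° + (180° − 122.0°) = -3.70° from the x-axis; with |UC| = 43.0, C = U + 43.0·(cos -3.70°, sin -3.70°) = (59.3, -33.2). So C.x = 59.3.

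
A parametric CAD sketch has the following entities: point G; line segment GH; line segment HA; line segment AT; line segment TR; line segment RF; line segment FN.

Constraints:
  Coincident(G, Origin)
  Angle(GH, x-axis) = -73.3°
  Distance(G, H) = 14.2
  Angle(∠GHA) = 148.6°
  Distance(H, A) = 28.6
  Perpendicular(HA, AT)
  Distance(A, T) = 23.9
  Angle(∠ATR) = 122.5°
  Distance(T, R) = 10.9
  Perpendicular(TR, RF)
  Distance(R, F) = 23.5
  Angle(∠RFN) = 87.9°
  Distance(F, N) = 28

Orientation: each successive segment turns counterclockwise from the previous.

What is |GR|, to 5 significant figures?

38.651

G is at the origin; GH runs at -73.3° with length 14.2, so H = (4.0805, -13.601). ∠GHA = 148.6° gives HA at -41.900° from the x-axis; with |HA| = 28.6, A = (25.368, -32.701). HA ⟂ AT, so AT runs at 48.100°; with |AT| = 23.9, T = (41.329, -14.912). ∠ATR = 122.5° gives TR at 105.60° from the x-axis; with |TR| = 10.9, R = (38.398, -4.4136). Then |GR| = |R − G| = 38.651.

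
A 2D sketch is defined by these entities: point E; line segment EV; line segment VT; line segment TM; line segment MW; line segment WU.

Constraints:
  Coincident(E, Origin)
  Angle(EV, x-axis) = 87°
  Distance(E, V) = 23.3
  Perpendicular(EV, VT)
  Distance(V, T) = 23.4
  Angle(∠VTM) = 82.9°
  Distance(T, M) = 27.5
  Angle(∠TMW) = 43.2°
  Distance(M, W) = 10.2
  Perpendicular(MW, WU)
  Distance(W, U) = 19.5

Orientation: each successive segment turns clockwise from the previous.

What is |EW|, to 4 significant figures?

14.62

E is at the origin; EV runs at 87.0° with length 23.3, so V = (1.219, 23.27). EV ⟂ VT, so VT runs at -3.000°; with |VT| = 23.4, T = (24.59, 22.04). ∠VTM = 82.9° gives TM at -100.1° from the x-axis; with |TM| = 27.5, M = (19.76, -5.030). ∠TMW = 43.2° gives MW at 123.1° from the x-axis; with |MW| = 10.2, W = (14.19, 3.514). Then |EW| = |W − E| = 14.62.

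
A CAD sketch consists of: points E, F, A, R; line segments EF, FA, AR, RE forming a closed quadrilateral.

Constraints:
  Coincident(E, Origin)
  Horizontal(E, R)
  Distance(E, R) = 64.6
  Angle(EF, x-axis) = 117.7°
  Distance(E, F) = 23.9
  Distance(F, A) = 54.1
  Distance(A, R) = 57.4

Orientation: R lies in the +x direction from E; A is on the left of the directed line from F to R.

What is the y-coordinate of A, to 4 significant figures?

49.25

E is at the origin; ER is horizontal with |ER| = 64.6 and R in +x, so R = (64.6, 0). EF runs at 117.7° with |EF| = 23.9, so F = (-11.11, 21.16). A is determined by |FA| = 54.1 and |AR| = 57.4 together: it lies at the intersection of circle(F, 54.1) and circle(R, 57.4). With |FR| = 78.61, the foot of the radical line on FR is 36.97 from F and the perpendicular offset is √(54.1² − 36.97²) = 39.50. Taking the left-of-FR solution: A = (35.12, 49.25).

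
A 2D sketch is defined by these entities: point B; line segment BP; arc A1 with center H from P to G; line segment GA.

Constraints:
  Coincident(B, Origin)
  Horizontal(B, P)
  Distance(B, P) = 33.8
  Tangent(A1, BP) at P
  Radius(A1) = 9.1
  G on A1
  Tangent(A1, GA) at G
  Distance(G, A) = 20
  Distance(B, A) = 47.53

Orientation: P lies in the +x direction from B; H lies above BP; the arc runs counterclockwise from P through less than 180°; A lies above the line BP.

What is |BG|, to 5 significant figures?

44.090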